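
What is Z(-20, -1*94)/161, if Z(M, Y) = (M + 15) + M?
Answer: -25/161 ≈ -0.15528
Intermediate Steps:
Z(M, Y) = 15 + 2*M (Z(M, Y) = (15 + M) + M = 15 + 2*M)
Z(-20, -1*94)/161 = (15 + 2*(-20))/161 = (15 - 40)*(1/161) = -25*1/161 = -25/161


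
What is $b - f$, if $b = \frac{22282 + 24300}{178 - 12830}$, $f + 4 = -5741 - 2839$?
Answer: $\frac{54279093}{6326} \approx 8580.3$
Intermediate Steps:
$f = -8584$ ($f = -4 - 8580 = -8584$)
$b = - \frac{23291}{6326}$ ($b = \frac{46582}{-12652} = 46582 \left(- \frac{1}{12652}\right) = - \frac{23291}{6326} \approx -3.6818$)
$b - f = - \frac{23291}{6326} - -8584 = - \frac{23291}{6326} + 8584 = \frac{54279093}{6326}$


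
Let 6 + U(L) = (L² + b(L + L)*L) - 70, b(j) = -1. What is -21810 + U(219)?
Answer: 25856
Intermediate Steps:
U(L) = -76 + L² - L (U(L) = -6 + ((L² - L) - 70) = -6 + (-70 + L² - L) = -76 + L² - L)
-21810 + U(219) = -21810 + (-76 + 219² - 1*219) = -21810 + (-76 + 47961 - 219) = -21810 + 47666 = 25856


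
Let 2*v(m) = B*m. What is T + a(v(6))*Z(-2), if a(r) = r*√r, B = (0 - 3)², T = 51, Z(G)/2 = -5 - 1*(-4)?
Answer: 51 - 162*√3 ≈ -229.59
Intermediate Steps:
Z(G) = -2 (Z(G) = 2*(-5 - 1*(-4)) = 2*(-5 + 4) = 2*(-1) = -2)
B = 9 (B = (-3)² = 9)
v(m) = 9*m/2 (v(m) = (9*m)/2 = 9*m/2)
a(r) = r^(3/2)
T + a(v(6))*Z(-2) = 51 + ((9/2)*6)^(3/2)*(-2) = 51 + 27^(3/2)*(-2) = 51 + (81*√3)*(-2) = 51 - 162*√3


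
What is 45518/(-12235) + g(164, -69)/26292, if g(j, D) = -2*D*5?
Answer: -198052851/53613770 ≈ -3.6941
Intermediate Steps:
g(j, D) = -10*D
45518/(-12235) + g(164, -69)/26292 = 45518/(-12235) - 10*(-69)/26292 = 45518*(-1/12235) + 690*(1/26292) = -45518/12235 + 115/4382 = -198052851/53613770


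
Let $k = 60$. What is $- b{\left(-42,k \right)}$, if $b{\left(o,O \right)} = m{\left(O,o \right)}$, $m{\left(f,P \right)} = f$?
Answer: $-60$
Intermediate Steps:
$b{\left(o,O \right)} = O$
$- b{\left(-42,k \right)} = \left(-1\right) 60 = -60$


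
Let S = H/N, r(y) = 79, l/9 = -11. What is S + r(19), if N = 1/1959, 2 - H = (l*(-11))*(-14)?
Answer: 29870911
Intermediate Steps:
l = -99 (l = 9*(-11) = -99)
H = 15248 (H = 2 - (-99*(-11))*(-14) = 2 - 1089*(-14) = 2 - 1*(-15246) = 2 + 15246 = 15248)
N = 1/1959 ≈ 0.00051046
S = 29870832 (S = 15248/(1/1959) = 15248*1959 = 29870832)
S + r(19) = 29870832 + 79 = 29870911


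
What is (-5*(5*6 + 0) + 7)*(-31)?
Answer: 4433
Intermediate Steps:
(-5*(5*6 + 0) + 7)*(-31) = (-5*(30 + 0) + 7)*(-31) = (-5*30 + 7)*(-31) = (-150 + 7)*(-31) = -143*(-31) = 4433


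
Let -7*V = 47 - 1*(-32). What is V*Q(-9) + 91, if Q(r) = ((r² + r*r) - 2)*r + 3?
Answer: 114160/7 ≈ 16309.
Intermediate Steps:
V = -79/7 (V = -(47 - 1*(-32))/7 = -(47 + 32)/7 = -⅐*79 = -79/7 ≈ -11.286)
Q(r) = 3 + r*(-2 + 2*r²) (Q(r) = ((r² + r²) - 2)*r + 3 = (2*r² - 2)*r + 3 = (-2 + 2*r²)*r + 3 = r*(-2 + 2*r²) + 3 = 3 + r*(-2 + 2*r²))
V*Q(-9) + 91 = -79*(3 - 2*(-9) + 2*(-9)³)/7 + 91 = -79*(3 + 18 + 2*(-729))/7 + 91 = -79*(3 + 18 - 1458)/7 + 91 = -79/7*(-1437) + 91 = 113523/7 + 91 = 114160/7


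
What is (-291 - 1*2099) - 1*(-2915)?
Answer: 525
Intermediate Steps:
(-291 - 1*2099) - 1*(-2915) = (-291 - 2099) + 2915 = -2390 + 2915 = 525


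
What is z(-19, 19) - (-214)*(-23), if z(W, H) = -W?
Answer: -4903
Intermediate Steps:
z(-19, 19) - (-214)*(-23) = -1*(-19) - (-214)*(-23) = 19 - 107*46 = 19 - 4922 = -4903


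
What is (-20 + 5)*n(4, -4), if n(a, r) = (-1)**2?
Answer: -15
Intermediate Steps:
n(a, r) = 1
(-20 + 5)*n(4, -4) = (-20 + 5)*1 = -15*1 = -15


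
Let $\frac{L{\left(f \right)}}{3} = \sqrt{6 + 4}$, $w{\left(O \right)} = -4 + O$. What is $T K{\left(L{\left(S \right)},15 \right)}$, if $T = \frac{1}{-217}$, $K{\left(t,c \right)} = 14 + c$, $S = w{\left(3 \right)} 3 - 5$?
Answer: $- \frac{29}{217} \approx -0.13364$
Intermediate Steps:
$S = -8$ ($S = \left(-4 + 3\right) 3 - 5 = \left(-1\right) 3 - 5 = -3 - 5 = -8$)
$L{\left(f \right)} = 3 \sqrt{10}$ ($L{\left(f \right)} = 3 \sqrt{6 + 4} = 3 \sqrt{10}$)
$T = - \frac{1}{217} \approx -0.0046083$
$T K{\left(L{\left(S \right)},15 \right)} = - \frac{14 + 15}{217} = \left(- \frac{1}{217}\right) 29 = - \frac{29}{217}$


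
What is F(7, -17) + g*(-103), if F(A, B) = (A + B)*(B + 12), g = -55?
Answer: 5715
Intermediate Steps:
F(A, B) = (12 + B)*(A + B) (F(A, B) = (A + B)*(12 + B) = (12 + B)*(A + B))
F(7, -17) + g*(-103) = ((-17)² + 12*7 + 12*(-17) + 7*(-17)) - 55*(-103) = (289 + 84 - 204 - 119) + 5665 = 50 + 5665 = 5715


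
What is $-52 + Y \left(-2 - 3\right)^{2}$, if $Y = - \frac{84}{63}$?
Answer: $- \frac{256}{3} \approx -85.333$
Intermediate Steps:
$Y = - \frac{4}{3}$ ($Y = \left(-84\right) \frac{1}{63} = - \frac{4}{3} \approx -1.3333$)
$-52 + Y \left(-2 - 3\right)^{2} = -52 - \frac{4 \left(-2 - 3\right)^{2}}{3} = -52 - \frac{4 \left(-5\right)^{2}}{3} = -52 - \frac{100}{3} = - \frac{256}{3}$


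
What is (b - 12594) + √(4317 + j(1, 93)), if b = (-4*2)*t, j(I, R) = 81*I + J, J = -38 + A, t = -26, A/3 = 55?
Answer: -12386 + 5*√181 ≈ -12319.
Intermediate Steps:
A = 165 (A = 3*55 = 165)
J = 127 (J = -38 + 165 = 127)
j(I, R) = 127 + 81*I (j(I, R) = 81*I + 127 = 127 + 81*I)
b = 208 (b = -4*2*(-26) = -8*(-26) = 208)
(b - 12594) + √(4317 + j(1, 93)) = (208 - 12594) + √(4317 + (127 + 81*1)) = -12386 + √(4317 + (127 + 81)) = -12386 + √(4317 + 208) = -12386 + √4525 = -12386 + 5*√181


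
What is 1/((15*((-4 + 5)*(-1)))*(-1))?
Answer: 1/15 ≈ 0.066667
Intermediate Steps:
1/((15*((-4 + 5)*(-1)))*(-1)) = 1/((15*(1*(-1)))*(-1)) = 1/((15*(-1))*(-1)) = 1/(-15*(-1)) = 1/15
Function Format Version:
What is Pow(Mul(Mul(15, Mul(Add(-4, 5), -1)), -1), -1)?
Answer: Rational(1, 15) ≈ 0.066667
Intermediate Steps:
Pow(Mul(Mul(15, Mul(Add(-4, 5), -1)), -1), -1) = Pow(Mul(Mul(15, Mul(1, -1)), -1), -1) = Pow(Mul(Mul(15, -1), -1), -1) = Pow(Mul(-15, -1), -1) = Pow(15, -1) = Rational(1, 15)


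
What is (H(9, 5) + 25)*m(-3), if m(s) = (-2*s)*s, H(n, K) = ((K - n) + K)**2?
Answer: -468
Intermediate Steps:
H(n, K) = (-n + 2*K)**2
m(s) = -2*s**2
(H(9, 5) + 25)*m(-3) = ((-1*9 + 2*5)**2 + 25)*(-2*(-3)**2) = ((-9 + 10)**2 + 25)*(-2*9) = (1**2 + 25)*(-18) = (1 + 25)*(-18) = 26*(-18) = -468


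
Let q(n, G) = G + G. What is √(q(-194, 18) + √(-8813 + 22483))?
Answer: √(36 + √13670) ≈ 12.366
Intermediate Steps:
q(n, G) = 2*G
√(q(-194, 18) + √(-8813 + 22483)) = √(2*18 + √(-8813 + 22483)) = √(36 + √13670)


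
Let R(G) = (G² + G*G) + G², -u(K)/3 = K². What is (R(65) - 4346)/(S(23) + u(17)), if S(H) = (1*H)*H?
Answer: -8329/338 ≈ -24.642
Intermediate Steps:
S(H) = H² (S(H) = H*H = H²)
u(K) = -3*K²
R(G) = 3*G² (R(G) = (G² + G²) + G² = 2*G² + G² = 3*G²)
(R(65) - 4346)/(S(23) + u(17)) = (3*65² - 4346)/(23² - 3*17²) = (3*4225 - 4346)/(529 - 3*289) = (12675 - 4346)/(529 - 867) = 8329/(-338) = 8329*(-1/338) = -8329/338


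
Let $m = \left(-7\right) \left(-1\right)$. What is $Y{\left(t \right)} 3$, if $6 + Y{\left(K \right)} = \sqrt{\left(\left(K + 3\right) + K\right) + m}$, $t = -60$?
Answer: $-18 + 3 i \sqrt{110} \approx -18.0 + 31.464 i$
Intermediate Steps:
$m = 7$
$Y{\left(K \right)} = -6 + \sqrt{10 + 2 K}$ ($Y{\left(K \right)} = -6 + \sqrt{\left(\left(K + 3\right) + K\right) + 7} = -6 + \sqrt{\left(\left(3 + K\right) + K\right) + 7} = -6 + \sqrt{\left(3 + 2 K\right) + 7} = -6 + \sqrt{10 + 2 K}$)
$Y{\left(t \right)} 3 = \left(-6 + \sqrt{10 + 2 \left(-60\right)}\right) 3 = \left(-6 + \sqrt{10 - 120}\right) 3 = \left(-6 + \sqrt{-110}\right) 3 = \left(-6 + i \sqrt{110}\right) 3 = -18 + 3 i \sqrt{110}$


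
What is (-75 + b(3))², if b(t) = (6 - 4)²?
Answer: 5041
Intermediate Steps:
b(t) = 4 (b(t) = 2² = 4)
(-75 + b(3))² = (-75 + 4)² = (-71)² = 5041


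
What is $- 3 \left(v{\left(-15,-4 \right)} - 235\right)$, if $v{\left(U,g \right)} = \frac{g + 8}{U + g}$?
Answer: $\frac{13407}{19} \approx 705.63$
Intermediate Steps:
$v{\left(U,g \right)} = \frac{8 + g}{U + g}$
$- 3 \left(v{\left(-15,-4 \right)} - 235\right) = - 3 \left(\frac{8 - 4}{-15 - 4} - 235\right) = - 3 \left(\frac{1}{-19} \cdot 4 - 235\right) = - 3 \left(\left(- \frac{1}{19}\right) 4 - 235\right) = - 3 \left(- \frac{4}{19} - 235\right) = \left(-3\right) \left(- \frac{4469}{19}\right) = \frac{13407}{19}$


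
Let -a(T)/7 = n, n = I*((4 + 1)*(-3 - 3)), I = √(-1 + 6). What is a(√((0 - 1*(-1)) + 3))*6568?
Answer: 1379280*√5 ≈ 3.0842e+6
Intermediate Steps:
I = √5 ≈ 2.2361
n = -30*√5 (n = √5*((4 + 1)*(-3 - 3)) = √5*(5*(-6)) = √5*(-30) = -30*√5 ≈ -67.082)
a(T) = 210*√5 (a(T) = -(-210)*√5 = 210*√5)
a(√((0 - 1*(-1)) + 3))*6568 = (210*√5)*6568 = 1379280*√5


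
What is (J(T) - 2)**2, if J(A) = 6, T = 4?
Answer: 16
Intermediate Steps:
(J(T) - 2)**2 = (6 - 2)**2 = 4**2 = 16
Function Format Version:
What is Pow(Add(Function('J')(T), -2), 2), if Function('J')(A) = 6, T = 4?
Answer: 16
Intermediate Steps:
Pow(Add(Function('J')(T), -2), 2) = Pow(Add(6, -2), 2) = Pow(4, 2) = 16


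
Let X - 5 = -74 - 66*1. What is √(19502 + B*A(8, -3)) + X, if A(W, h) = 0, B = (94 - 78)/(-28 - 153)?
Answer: -135 + 7*√398 ≈ 4.6496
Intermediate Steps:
B = -16/181 (B = 16/(-181) = 16*(-1/181) = -16/181 ≈ -0.088398)
X = -135 (X = 5 + (-74 - 66*1) = 5 + (-74 - 66) = 5 - 140 = -135)
√(19502 + B*A(8, -3)) + X = √(19502 - 16/181*0) - 135 = √(19502 + 0) - 135 = √19502 - 135 = 7*√398 - 135 = -135 + 7*√398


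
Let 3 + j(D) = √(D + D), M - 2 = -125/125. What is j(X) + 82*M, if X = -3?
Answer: 79 + I*√6 ≈ 79.0 + 2.4495*I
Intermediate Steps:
M = 1 (M = 2 - 125/125 = 2 - 125*1/125 = 2 - 1 = 1)
j(D) = -3 + √2*√D (j(D) = -3 + √(D + D) = -3 + √(2*D) = -3 + √2*√D)
j(X) + 82*M = (-3 + √2*√(-3)) + 82*1 = (-3 + √2*(I*√3)) + 82 = (-3 + I*√6) + 82 = 79 + I*√6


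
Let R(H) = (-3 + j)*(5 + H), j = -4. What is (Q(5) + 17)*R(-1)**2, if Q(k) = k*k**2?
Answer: 111328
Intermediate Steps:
Q(k) = k**3
R(H) = -35 - 7*H (R(H) = (-3 - 4)*(5 + H) = -7*(5 + H) = -35 - 7*H)
(Q(5) + 17)*R(-1)**2 = (5**3 + 17)*(-35 - 7*(-1))**2 = (125 + 17)*(-35 + 7)**2 = 142*(-28)**2 = 142*784 = 111328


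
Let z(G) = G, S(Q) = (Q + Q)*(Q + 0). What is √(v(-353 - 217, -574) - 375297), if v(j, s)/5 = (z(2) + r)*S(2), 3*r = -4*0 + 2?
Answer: I*√3376713/3 ≈ 612.53*I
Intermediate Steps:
S(Q) = 2*Q² (S(Q) = (2*Q)*Q = 2*Q²)
r = ⅔ (r = (-4*0 + 2)/3 = (0 + 2)/3 = (⅓)*2 = ⅔ ≈ 0.66667)
v(j, s) = 320/3 (v(j, s) = 5*((2 + ⅔)*(2*2²)) = 5*(8*(2*4)/3) = 5*((8/3)*8) = 5*(64/3) = 320/3)
√(v(-353 - 217, -574) - 375297) = √(320/3 - 375297) = √(-1125571/3) = I*√3376713/3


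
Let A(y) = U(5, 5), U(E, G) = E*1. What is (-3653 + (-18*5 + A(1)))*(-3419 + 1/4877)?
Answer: 62329138956/4877 ≈ 1.2780e+7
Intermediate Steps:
U(E, G) = E
A(y) = 5
(-3653 + (-18*5 + A(1)))*(-3419 + 1/4877) = (-3653 + (-18*5 + 5))*(-3419 + 1/4877) = (-3653 + (-90 + 5))*(-3419 + 1/4877) = (-3653 - 85)*(-16674462/4877) = -3738*(-16674462/4877) = 62329138956/4877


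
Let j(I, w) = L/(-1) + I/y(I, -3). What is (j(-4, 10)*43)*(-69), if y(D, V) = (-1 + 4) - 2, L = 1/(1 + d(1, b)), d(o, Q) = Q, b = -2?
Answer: 8901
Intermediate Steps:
L = -1 (L = 1/(1 - 2) = 1/(-1) = -1)
y(D, V) = 1 (y(D, V) = 3 - 2 = 1)
j(I, w) = 1 + I (j(I, w) = -1/(-1) + I/1 = -1*(-1) + I*1 = 1 + I)
(j(-4, 10)*43)*(-69) = ((1 - 4)*43)*(-69) = -3*43*(-69) = -129*(-69) = 8901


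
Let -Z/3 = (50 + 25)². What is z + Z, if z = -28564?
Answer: -45439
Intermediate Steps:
Z = -16875 (Z = -3*(50 + 25)² = -3*75² = -3*5625 = -16875)
z + Z = -28564 - 16875 = -45439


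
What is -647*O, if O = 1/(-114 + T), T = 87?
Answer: 647/27 ≈ 23.963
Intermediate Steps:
O = -1/27 (O = 1/(-114 + 87) = 1/(-27) = -1/27 ≈ -0.037037)
-647*O = -647*(-1/27) = 647/27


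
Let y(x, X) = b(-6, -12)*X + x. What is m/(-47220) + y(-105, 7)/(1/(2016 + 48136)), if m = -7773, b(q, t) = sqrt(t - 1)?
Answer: -82886207809/15740 + 351064*I*sqrt(13) ≈ -5.266e+6 + 1.2658e+6*I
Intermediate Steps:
b(q, t) = sqrt(-1 + t)
y(x, X) = x + I*X*sqrt(13) (y(x, X) = sqrt(-1 - 12)*X + x = sqrt(-13)*X + x = (I*sqrt(13))*X + x = I*X*sqrt(13) + x = x + I*X*sqrt(13))
m/(-47220) + y(-105, 7)/(1/(2016 + 48136)) = -7773/(-47220) + (-105 + I*7*sqrt(13))/(1/(2016 + 48136)) = -7773*(-1/47220) + (-105 + 7*I*sqrt(13))/(1/50152) = 2591/15740 + (-105 + 7*I*sqrt(13))/(1/50152) = 2591/15740 + (-105 + 7*I*sqrt(13))*50152 = 2591/15740 + (-5265960 + 351064*I*sqrt(13)) = -82886207809/15740 + 351064*I*sqrt(13)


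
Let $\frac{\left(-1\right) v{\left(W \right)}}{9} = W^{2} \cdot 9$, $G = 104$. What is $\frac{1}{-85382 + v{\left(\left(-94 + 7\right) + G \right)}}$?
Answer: $- \frac{1}{108791} \approx -9.1919 \cdot 10^{-6}$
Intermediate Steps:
$v{\left(W \right)} = - 81 W^{2}$ ($v{\left(W \right)} = - 9 W^{2} \cdot 9 = - 9 \cdot 9 W^{2} = - 81 W^{2}$)
$\frac{1}{-85382 + v{\left(\left(-94 + 7\right) + G \right)}} = \frac{1}{-85382 - 81 \left(\left(-94 + 7\right) + 104\right)^{2}} = \frac{1}{-85382 - 81 \left(-87 + 104\right)^{2}} = \frac{1}{-85382 - 81 \cdot 17^{2}} = \frac{1}{-85382 - 23409} = \frac{1}{-108791} = - \frac{1}{108791}$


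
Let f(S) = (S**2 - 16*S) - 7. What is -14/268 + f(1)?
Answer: -2955/134 ≈ -22.052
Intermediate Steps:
f(S) = -7 + S**2 - 16*S
-14/268 + f(1) = -14/268 + (-7 + 1**2 - 16*1) = -14*1/268 + (-7 + 1 - 16) = -7/134 - 22 = -2955/134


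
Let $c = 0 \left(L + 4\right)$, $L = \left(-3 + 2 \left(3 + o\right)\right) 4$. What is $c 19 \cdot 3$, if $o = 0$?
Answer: $0$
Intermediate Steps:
$L = 12$ ($L = \left(-3 + 2 \left(3 + 0\right)\right) 4 = \left(-3 + 2 \cdot 3\right) 4 = \left(-3 + 6\right) 4 = 3 \cdot 4 = 12$)
$c = 0$ ($c = 0 \left(12 + 4\right) = 0 \cdot 16 = 0$)
$c 19 \cdot 3 = 0 \cdot 19 \cdot 3 = 0 \cdot 3 = 0$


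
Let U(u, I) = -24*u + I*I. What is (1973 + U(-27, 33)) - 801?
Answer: 2909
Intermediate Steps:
U(u, I) = I² - 24*u (U(u, I) = -24*u + I² = I² - 24*u)
(1973 + U(-27, 33)) - 801 = (1973 + (33² - 24*(-27))) - 801 = (1973 + (1089 + 648)) - 801 = (1973 + 1737) - 801 = 3710 - 801 = 2909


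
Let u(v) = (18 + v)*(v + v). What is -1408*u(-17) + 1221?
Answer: 49093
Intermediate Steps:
u(v) = 2*v*(18 + v) (u(v) = (18 + v)*(2*v) = 2*v*(18 + v))
-1408*u(-17) + 1221 = -2816*(-17)*(18 - 17) + 1221 = -2816*(-17) + 1221 = -1408*(-34) + 1221 = 47872 + 1221 = 49093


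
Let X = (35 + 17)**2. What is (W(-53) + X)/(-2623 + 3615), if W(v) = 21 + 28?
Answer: 2753/992 ≈ 2.7752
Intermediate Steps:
W(v) = 49
X = 2704 (X = 52**2 = 2704)
(W(-53) + X)/(-2623 + 3615) = (49 + 2704)/(-2623 + 3615) = 2753/992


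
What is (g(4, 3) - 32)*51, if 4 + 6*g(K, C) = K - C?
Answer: -3315/2 ≈ -1657.5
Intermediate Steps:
g(K, C) = -⅔ - C/6 + K/6 (g(K, C) = -⅔ + (K - C)/6 = -⅔ + (-C/6 + K/6) = -⅔ - C/6 + K/6)
(g(4, 3) - 32)*51 = ((-⅔ - ⅙*3 + (⅙)*4) - 32)*51 = ((-⅔ - ½ + ⅔) - 32)*51 = (-½ - 32)*51 = -65/2*51 = -3315/2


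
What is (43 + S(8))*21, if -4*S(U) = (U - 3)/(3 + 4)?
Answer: 3597/4 ≈ 899.25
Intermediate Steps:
S(U) = 3/28 - U/28 (S(U) = -(U - 3)/(4*(3 + 4)) = -(-3 + U)/(4*7) = -(-3/7 + U/7)/4 = 3/28 - U/28)
(43 + S(8))*21 = (43 + (3/28 - 1/28*8))*21 = (43 + (3/28 - 2/7))*21 = (43 - 5/28)*21 = (1199/28)*21 = 3597/4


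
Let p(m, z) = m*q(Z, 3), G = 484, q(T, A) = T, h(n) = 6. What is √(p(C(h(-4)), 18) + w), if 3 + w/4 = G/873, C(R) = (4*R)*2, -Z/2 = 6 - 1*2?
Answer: 2*I*√8336471/291 ≈ 19.844*I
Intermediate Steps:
Z = -8 (Z = -2*(6 - 1*2) = -2*(6 - 2) = -2*4 = -8)
C(R) = 8*R
p(m, z) = -8*m (p(m, z) = m*(-8) = -8*m)
w = -8540/873 (w = -12 + 4*(484/873) = -12 + 1936/873 = -8540/873 ≈ -9.7824)
√(p(C(h(-4)), 18) + w) = √(-64*6 - 8540/873) = √(-8*48 - 8540/873) = √(-384 - 8540/873) = √(-343772/873) = 2*I*√8336471/291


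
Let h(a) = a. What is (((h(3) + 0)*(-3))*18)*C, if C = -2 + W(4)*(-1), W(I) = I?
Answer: 972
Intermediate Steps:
C = -6 (C = -2 + 4*(-1) = -2 - 4 = -6)
(((h(3) + 0)*(-3))*18)*C = (((3 + 0)*(-3))*18)*(-6) = ((3*(-3))*18)*(-6) = -9*18*(-6) = -162*(-6) = 972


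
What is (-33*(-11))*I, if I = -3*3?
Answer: -3267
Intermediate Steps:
I = -9
(-33*(-11))*I = -33*(-11)*(-9) = 363*(-9) = -3267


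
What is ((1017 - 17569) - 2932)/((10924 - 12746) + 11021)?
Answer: -19484/9199 ≈ -2.1181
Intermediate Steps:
((1017 - 17569) - 2932)/((10924 - 12746) + 11021) = (-16552 - 2932)/(-1822 + 11021) = -19484/9199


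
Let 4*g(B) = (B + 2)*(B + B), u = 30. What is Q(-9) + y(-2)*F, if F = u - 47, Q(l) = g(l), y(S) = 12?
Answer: -345/2 ≈ -172.50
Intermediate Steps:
g(B) = B*(2 + B)/2 (g(B) = ((B + 2)*(B + B))/4 = ((2 + B)*(2*B))/4 = (2*B*(2 + B))/4 = B*(2 + B)/2)
Q(l) = l*(2 + l)/2
F = -17 (F = 30 - 47 = -17)
Q(-9) + y(-2)*F = (½)*(-9)*(2 - 9) + 12*(-17) = (½)*(-9)*(-7) - 204 = 63/2 - 204 = -345/2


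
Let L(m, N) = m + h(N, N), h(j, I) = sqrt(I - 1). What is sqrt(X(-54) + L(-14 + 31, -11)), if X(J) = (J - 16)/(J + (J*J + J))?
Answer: sqrt(929487 + 109512*I*sqrt(3))/234 ≈ 4.1413 + 0.41824*I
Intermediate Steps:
h(j, I) = sqrt(-1 + I)
L(m, N) = m + sqrt(-1 + N)
X(J) = (-16 + J)/(J**2 + 2*J) (X(J) = (-16 + J)/(J + (J**2 + J)) = (-16 + J)/(J + (J + J**2)) = (-16 + J)/(J**2 + 2*J))
sqrt(X(-54) + L(-14 + 31, -11)) = sqrt((-16 - 54)/((-54)*(2 - 54)) + ((-14 + 31) + sqrt(-1 - 11))) = sqrt(-1/54*(-70)/(-52) + (17 + sqrt(-12))) = sqrt(-1/54*(-1/52)*(-70) + (17 + 2*I*sqrt(3))) = sqrt(-35/1404 + (17 + 2*I*sqrt(3))) = sqrt(23833/1404 + 2*I*sqrt(3))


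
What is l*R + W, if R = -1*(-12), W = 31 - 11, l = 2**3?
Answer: 116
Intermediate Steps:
l = 8
W = 20
R = 12
l*R + W = 8*12 + 20 = 96 + 20 = 116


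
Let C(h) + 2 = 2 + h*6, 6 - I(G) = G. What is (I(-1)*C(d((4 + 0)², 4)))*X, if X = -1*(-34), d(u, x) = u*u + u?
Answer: 388416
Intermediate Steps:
I(G) = 6 - G
d(u, x) = u + u² (d(u, x) = u² + u = u + u²)
X = 34
C(h) = 6*h (C(h) = -2 + (2 + h*6) = -2 + (2 + 6*h) = 6*h)
(I(-1)*C(d((4 + 0)², 4)))*X = ((6 - 1*(-1))*(6*((4 + 0)²*(1 + (4 + 0)²))))*34 = ((6 + 1)*(6*(4²*(1 + 4²))))*34 = (7*(6*(16*(1 + 16))))*34 = (7*(6*(16*17)))*34 = (7*(6*272))*34 = (7*1632)*34 = 11424*34 = 388416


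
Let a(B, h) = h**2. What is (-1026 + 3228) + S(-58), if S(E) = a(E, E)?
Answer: 5566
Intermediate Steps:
S(E) = E**2
(-1026 + 3228) + S(-58) = (-1026 + 3228) + (-58)**2 = 2202 + 3364 = 5566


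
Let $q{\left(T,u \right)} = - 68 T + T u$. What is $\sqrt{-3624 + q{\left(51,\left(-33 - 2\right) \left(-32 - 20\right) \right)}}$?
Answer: $4 \sqrt{5358} \approx 292.79$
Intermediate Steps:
$\sqrt{-3624 + q{\left(51,\left(-33 - 2\right) \left(-32 - 20\right) \right)}} = \sqrt{-3624 + 51 \left(-68 + \left(-33 - 2\right) \left(-32 - 20\right)\right)} = \sqrt{-3624 + 51 \left(-68 - -1820\right)} = \sqrt{-3624 + 51 \left(-68 + 1820\right)} = \sqrt{-3624 + 51 \cdot 1752} = \sqrt{-3624 + 89352} = \sqrt{85728} = 4 \sqrt{5358}$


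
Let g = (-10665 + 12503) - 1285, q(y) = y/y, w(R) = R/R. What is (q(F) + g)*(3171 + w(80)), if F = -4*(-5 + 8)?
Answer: 1757288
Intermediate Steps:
w(R) = 1
F = -12 (F = -4*3 = -12)
q(y) = 1
g = 553 (g = 1838 - 1285 = 553)
(q(F) + g)*(3171 + w(80)) = (1 + 553)*(3171 + 1) = 554*3172 = 1757288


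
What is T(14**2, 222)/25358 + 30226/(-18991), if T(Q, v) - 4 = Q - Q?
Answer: -54742496/34398127 ≈ -1.5914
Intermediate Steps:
T(Q, v) = 4 (T(Q, v) = 4 + (Q - Q) = 4 + 0 = 4)
T(14**2, 222)/25358 + 30226/(-18991) = 4/25358 + 30226/(-18991) = 4*(1/25358) + 30226*(-1/18991) = 2/12679 - 4318/2713 = -54742496/34398127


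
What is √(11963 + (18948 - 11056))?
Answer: 19*√55 ≈ 140.91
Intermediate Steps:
√(11963 + (18948 - 11056)) = √(11963 + 7892) = √19855 = 19*√55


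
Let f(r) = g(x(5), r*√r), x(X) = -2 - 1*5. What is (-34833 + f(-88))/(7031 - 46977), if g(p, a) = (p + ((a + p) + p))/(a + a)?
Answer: 69665/79892 + 21*I*√22/309341824 ≈ 0.87199 + 3.1841e-7*I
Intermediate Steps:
x(X) = -7 (x(X) = -2 - 5 = -7)
g(p, a) = (a + 3*p)/(2*a) (g(p, a) = (p + (a + 2*p))/((2*a)) = (a + 3*p)*(1/(2*a)) = (a + 3*p)/(2*a))
f(r) = (-21 + r^(3/2))/(2*r^(3/2)) (f(r) = (r*√r + 3*(-7))/(2*((r*√r))) = (r^(3/2) - 21)/(2*(r^(3/2))) = (-21 + r^(3/2))/(2*r^(3/2)))
(-34833 + f(-88))/(7031 - 46977) = (-34833 + (½ - 21*I*√22/7744))/(7031 - 46977) = (-34833 + (½ - 21*I*√22/7744))/(-39946) = (-34833 + (½ - 21*I*√22/7744))*(-1/39946) = (-69665/2 - 21*I*√22/7744)*(-1/39946) = 69665/79892 + 21*I*√22/309341824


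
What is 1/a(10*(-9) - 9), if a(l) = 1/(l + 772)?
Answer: 673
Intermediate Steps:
a(l) = 1/(772 + l)
1/a(10*(-9) - 9) = 1/(1/(772 + (10*(-9) - 9))) = 1/(1/(772 + (-90 - 9))) = 1/(1/(772 - 99)) = 1/(1/673) = 673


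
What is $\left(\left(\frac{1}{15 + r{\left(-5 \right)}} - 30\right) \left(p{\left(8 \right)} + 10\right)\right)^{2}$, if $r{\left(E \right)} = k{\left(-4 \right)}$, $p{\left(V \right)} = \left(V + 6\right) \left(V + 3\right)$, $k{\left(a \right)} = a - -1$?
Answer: $\frac{216648961}{9} \approx 2.4072 \cdot 10^{7}$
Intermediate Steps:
$k{\left(a \right)} = 1 + a$ ($k{\left(a \right)} = a + 1 = 1 + a$)
$p{\left(V \right)} = \left(3 + V\right) \left(6 + V\right)$ ($p{\left(V \right)} = \left(6 + V\right) \left(3 + V\right) = \left(3 + V\right) \left(6 + V\right)$)
$r{\left(E \right)} = -3$ ($r{\left(E \right)} = 1 - 4 = -3$)
$\left(\left(\frac{1}{15 + r{\left(-5 \right)}} - 30\right) \left(p{\left(8 \right)} + 10\right)\right)^{2} = \left(\left(\frac{1}{15 - 3} - 30\right) \left(\left(18 + 8^{2} + 9 \cdot 8\right) + 10\right)\right)^{2} = \left(\left(\frac{1}{12} - 30\right) \left(\left(18 + 64 + 72\right) + 10\right)\right)^{2} = \left(\left(\frac{1}{12} - 30\right) \left(154 + 10\right)\right)^{2} = \left(\left(- \frac{359}{12}\right) 164\right)^{2} = \left(- \frac{14719}{3}\right)^{2} = \frac{216648961}{9}$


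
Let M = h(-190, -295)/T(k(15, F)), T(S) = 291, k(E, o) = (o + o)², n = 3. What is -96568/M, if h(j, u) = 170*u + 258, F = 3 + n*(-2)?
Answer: 7025322/12473 ≈ 563.24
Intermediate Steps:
F = -3 (F = 3 + 3*(-2) = 3 - 6 = -3)
h(j, u) = 258 + 170*u
k(E, o) = 4*o² (k(E, o) = (2*o)² = 4*o²)
M = -49892/291 (M = (258 + 170*(-295))/291 = (258 - 50150)*(1/291) = -49892*1/291 = -49892/291 ≈ -171.45)
-96568/M = -96568/(-49892/291) = -96568*(-291/49892) = 7025322/12473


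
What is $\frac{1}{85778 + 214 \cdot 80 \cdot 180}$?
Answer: $\frac{1}{3167378} \approx 3.1572 \cdot 10^{-7}$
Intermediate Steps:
$\frac{1}{85778 + 214 \cdot 80 \cdot 180} = \frac{1}{85778 + 17120 \cdot 180} = \frac{1}{85778 + 3081600} = \frac{1}{3167378}$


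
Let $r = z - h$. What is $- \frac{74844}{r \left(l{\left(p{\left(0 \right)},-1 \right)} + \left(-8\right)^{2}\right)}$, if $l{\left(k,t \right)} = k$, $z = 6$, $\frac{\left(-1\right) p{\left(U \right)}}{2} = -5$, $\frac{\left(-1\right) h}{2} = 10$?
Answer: $- \frac{18711}{481} \approx -38.9$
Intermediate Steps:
$h = -20$ ($h = \left(-2\right) 10 = -20$)
$p{\left(U \right)} = 10$ ($p{\left(U \right)} = \left(-2\right) \left(-5\right) = 10$)
$r = 26$ ($r = 6 - -20 = 6 + 20 = 26$)
$- \frac{74844}{r \left(l{\left(p{\left(0 \right)},-1 \right)} + \left(-8\right)^{2}\right)} = - \frac{74844}{26 \left(10 + \left(-8\right)^{2}\right)} = - \frac{74844}{26 \left(10 + 64\right)} = - \frac{74844}{26 \cdot 74} = - \frac{74844}{1924} = \left(-74844\right) \frac{1}{1924} = - \frac{18711}{481}$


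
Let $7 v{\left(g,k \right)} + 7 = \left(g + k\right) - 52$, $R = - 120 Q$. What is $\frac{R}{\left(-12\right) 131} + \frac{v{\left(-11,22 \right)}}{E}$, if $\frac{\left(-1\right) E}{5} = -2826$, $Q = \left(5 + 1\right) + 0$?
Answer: $\frac{988052}{2159535} \approx 0.45753$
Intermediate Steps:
$Q = 6$ ($Q = 6 + 0 = 6$)
$R = -720$ ($R = \left(-120\right) 6 = -720$)
$v{\left(g,k \right)} = - \frac{59}{7} + \frac{g}{7} + \frac{k}{7}$ ($v{\left(g,k \right)} = -1 + \frac{\left(g + k\right) - 52}{7} = -1 + \frac{-52 + g + k}{7} = -1 + \left(- \frac{52}{7} + \frac{g}{7} + \frac{k}{7}\right) = - \frac{59}{7} + \frac{g}{7} + \frac{k}{7}$)
$E = 14130$ ($E = \left(-5\right) \left(-2826\right) = 14130$)
$\frac{R}{\left(-12\right) 131} + \frac{v{\left(-11,22 \right)}}{E} = - \frac{720}{\left(-12\right) 131} + \frac{- \frac{59}{7} + \frac{1}{7} \left(-11\right) + \frac{1}{7} \cdot 22}{14130} = - \frac{720}{-1572} + \left(- \frac{59}{7} - \frac{11}{7} + \frac{22}{7}\right) \frac{1}{14130} = \left(-720\right) \left(- \frac{1}{1572}\right) - \frac{8}{16485} = \frac{60}{131} - \frac{8}{16485} = \frac{988052}{2159535}$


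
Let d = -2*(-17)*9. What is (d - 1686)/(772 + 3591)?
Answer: -1380/4363 ≈ -0.31630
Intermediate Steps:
d = 306 (d = 34*9 = 306)
(d - 1686)/(772 + 3591) = (306 - 1686)/(772 + 3591) = -1380/4363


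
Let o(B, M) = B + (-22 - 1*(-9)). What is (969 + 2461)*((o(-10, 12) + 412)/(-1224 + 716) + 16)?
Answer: 13272385/254 ≈ 52254.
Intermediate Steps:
o(B, M) = -13 + B (o(B, M) = B + (-22 + 9) = B - 13 = -13 + B)
(969 + 2461)*((o(-10, 12) + 412)/(-1224 + 716) + 16) = (969 + 2461)*(((-13 - 10) + 412)/(-1224 + 716) + 16) = 3430*((-23 + 412)/(-508) + 16) = 3430*(389*(-1/508) + 16) = 3430*(-389/508 + 16) = 3430*(7739/508) = 13272385/254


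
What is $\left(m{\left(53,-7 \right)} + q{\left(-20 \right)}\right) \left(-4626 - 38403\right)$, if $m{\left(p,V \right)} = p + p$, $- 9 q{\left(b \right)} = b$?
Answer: $-4656694$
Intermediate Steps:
$q{\left(b \right)} = - \frac{b}{9}$
$m{\left(p,V \right)} = 2 p$
$\left(m{\left(53,-7 \right)} + q{\left(-20 \right)}\right) \left(-4626 - 38403\right) = \left(2 \cdot 53 - - \frac{20}{9}\right) \left(-4626 - 38403\right) = \left(106 + \frac{20}{9}\right) \left(-43029\right) = \frac{974}{9} \left(-43029\right) = -4656694$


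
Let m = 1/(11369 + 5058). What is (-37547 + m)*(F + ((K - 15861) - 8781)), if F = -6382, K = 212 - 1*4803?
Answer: 21966782389320/16427 ≈ 1.3372e+9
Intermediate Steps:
K = -4591 (K = 212 - 4803 = -4591)
m = 1/16427 ≈ 6.0875e-5
(-37547 + m)*(F + ((K - 15861) - 8781)) = (-37547 + 1/16427)*(-6382 + ((-4591 - 15861) - 8781)) = -616784568*(-6382 + (-20452 - 8781))/16427 = -616784568*(-6382 - 29233)/16427 = -616784568/16427*(-35615) = 21966782389320/16427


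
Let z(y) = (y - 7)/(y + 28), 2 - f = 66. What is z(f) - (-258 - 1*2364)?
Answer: 94463/36 ≈ 2624.0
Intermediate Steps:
f = -64 (f = 2 - 1*66 = 2 - 66 = -64)
z(y) = (-7 + y)/(28 + y)
z(f) - (-258 - 1*2364) = (-7 - 64)/(28 - 64) - (-258 - 1*2364) = -71/(-36) - (-258 - 2364) = -1/36*(-71) - 1*(-2622) = 71/36 + 2622 = 94463/36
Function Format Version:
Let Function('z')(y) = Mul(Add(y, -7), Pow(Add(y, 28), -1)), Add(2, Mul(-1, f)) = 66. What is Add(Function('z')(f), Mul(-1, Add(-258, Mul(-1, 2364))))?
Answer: Rational(94463, 36) ≈ 2624.0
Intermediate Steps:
f = -64 (f = Add(2, Mul(-1, 66)) = Add(2, -66) = -64)
Function('z')(y) = Mul(Pow(Add(28, y), -1), Add(-7, y)) (Function('z')(y) = Mul(Add(-7, y), Pow(Add(28, y), -1)) = Mul(Pow(Add(28, y), -1), Add(-7, y)))
Add(Function('z')(f), Mul(-1, Add(-258, Mul(-1, 2364)))) = Add(Mul(Pow(Add(28, -64), -1), Add(-7, -64)), Mul(-1, Add(-258, Mul(-1, 2364)))) = Add(Mul(Pow(-36, -1), -71), Mul(-1, Add(-258, -2364))) = Add(Mul(Rational(-1, 36), -71), Mul(-1, -2622)) = Add(Rational(71, 36), 2622) = Rational(94463, 36)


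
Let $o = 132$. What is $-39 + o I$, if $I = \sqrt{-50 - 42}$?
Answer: $-39 + 264 i \sqrt{23} \approx -39.0 + 1266.1 i$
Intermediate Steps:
$I = 2 i \sqrt{23}$ ($I = \sqrt{-92} = 2 i \sqrt{23} \approx 9.5917 i$)
$-39 + o I = -39 + 132 \cdot 2 i \sqrt{23} = -39 + 264 i \sqrt{23}$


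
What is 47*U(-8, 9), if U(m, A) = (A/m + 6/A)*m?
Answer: 517/3 ≈ 172.33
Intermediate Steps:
U(m, A) = m*(6/A + A/m) (U(m, A) = (6/A + A/m)*m = m*(6/A + A/m))
47*U(-8, 9) = 47*(9 + 6*(-8)/9) = 47*(9 + 6*(-8)*(1/9)) = 47*(9 - 16/3) = 47*(11/3) = 517/3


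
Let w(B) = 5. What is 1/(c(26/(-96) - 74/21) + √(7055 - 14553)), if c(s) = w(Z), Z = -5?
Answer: 5/7523 - I*√7498/7523 ≈ 0.00066463 - 0.01151*I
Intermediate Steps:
c(s) = 5
1/(c(26/(-96) - 74/21) + √(7055 - 14553)) = 1/(5 + √(7055 - 14553)) = 1/(5 + √(-7498)) = 1/(5 + I*√7498)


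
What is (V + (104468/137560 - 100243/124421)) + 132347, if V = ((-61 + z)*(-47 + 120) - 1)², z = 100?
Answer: 3202151395366587/388985290 ≈ 8.2321e+6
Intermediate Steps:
V = 8099716 (V = ((-61 + 100)*(-47 + 120) - 1)² = (39*73 - 1)² = (2847 - 1)² = 2846² = 8099716)
(V + (104468/137560 - 100243/124421)) + 132347 = (8099716 + (104468/137560 - 100243/124421)) + 132347 = (8099716 + (104468*(1/137560) - 100243*1/124421)) + 132347 = (8099716 + (26117/34390 - 9113/11311)) + 132347 = (8099716 - 17986683/388985290) + 132347 = 3150670359190957/388985290 + 132347 = 3202151395366587/388985290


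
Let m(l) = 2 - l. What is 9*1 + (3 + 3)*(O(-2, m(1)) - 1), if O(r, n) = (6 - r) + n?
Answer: 57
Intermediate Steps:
O(r, n) = 6 + n - r
9*1 + (3 + 3)*(O(-2, m(1)) - 1) = 9*1 + (3 + 3)*((6 + (2 - 1*1) - 1*(-2)) - 1) = 9 + 6*((6 + (2 - 1) + 2) - 1) = 9 + 6*((6 + 1 + 2) - 1) = 9 + 6*(9 - 1) = 9 + 6*8 = 9 + 48 = 57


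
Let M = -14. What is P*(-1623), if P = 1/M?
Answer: 1623/14 ≈ 115.93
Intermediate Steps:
P = -1/14 (P = 1/(-14) = -1/14 ≈ -0.071429)
P*(-1623) = -1/14*(-1623) = 1623/14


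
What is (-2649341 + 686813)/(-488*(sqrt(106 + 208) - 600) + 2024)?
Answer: -9040630548/1356975215 - 14964276*sqrt(314)/1356975215 ≈ -6.8577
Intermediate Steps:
(-2649341 + 686813)/(-488*(sqrt(106 + 208) - 600) + 2024) = -1962528/(-488*(sqrt(314) - 600) + 2024) = -1962528/(-488*(-600 + sqrt(314)) + 2024) = -1962528/((292800 - 488*sqrt(314)) + 2024) = -1962528/(294824 - 488*sqrt(314))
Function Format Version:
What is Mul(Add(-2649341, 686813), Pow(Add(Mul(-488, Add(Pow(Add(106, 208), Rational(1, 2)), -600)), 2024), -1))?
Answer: Add(Rational(-9040630548, 1356975215), Mul(Rational(-14964276, 1356975215), Pow(314, Rational(1, 2)))) ≈ -6.8577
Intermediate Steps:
Mul(Add(-2649341, 686813), Pow(Add(Mul(-488, Add(Pow(Add(106, 208), Rational(1, 2)), -600)), 2024), -1)) = Mul(-1962528, Pow(Add(Mul(-488, Add(Pow(314, Rational(1, 2)), -600)), 2024), -1)) = Mul(-1962528, Pow(Add(Mul(-488, Add(-600, Pow(314, Rational(1, 2)))), 2024), -1)) = Mul(-1962528, Pow(Add(Add(292800, Mul(-488, Pow(314, Rational(1, 2)))), 2024), -1)) = Mul(-1962528, Pow(Add(294824, Mul(-488, Pow(314, Rational(1, 2)))), -1))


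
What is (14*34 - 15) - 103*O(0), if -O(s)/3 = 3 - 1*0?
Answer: 1388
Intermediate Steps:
O(s) = -9 (O(s) = -3*(3 - 1*0) = -3*(3 + 0) = -3*3 = -9)
(14*34 - 15) - 103*O(0) = (14*34 - 15) - 103*(-9) = (476 - 15) + 927 = 461 + 927 = 1388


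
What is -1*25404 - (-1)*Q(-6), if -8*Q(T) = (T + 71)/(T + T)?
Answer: -2438719/96 ≈ -25403.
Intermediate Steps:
Q(T) = -(71 + T)/(16*T) (Q(T) = -(T + 71)/(8*(T + T)) = -(71 + T)/(8*(2*T)) = -(71 + T)*1/(2*T)/8 = -(71 + T)/(16*T))
-1*25404 - (-1)*Q(-6) = -1*25404 - (-1)*(1/16)*(-71 - 1*(-6))/(-6) = -25404 - (-1)*(1/16)*(-⅙)*(-71 + 6) = -25404 - (-1)*(1/16)*(-⅙)*(-65) = -25404 - (-1)*65/96 = -25404 - 1*(-65/96) = -25404 + 65/96 = -2438719/96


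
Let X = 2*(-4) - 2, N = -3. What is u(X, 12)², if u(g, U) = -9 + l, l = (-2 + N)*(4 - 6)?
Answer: 1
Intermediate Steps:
l = 10 (l = (-2 - 3)*(4 - 6) = -5*(-2) = 10)
X = -10 (X = -8 - 2 = -10)
u(g, U) = 1 (u(g, U) = -9 + 10 = 1)
u(X, 12)² = 1² = 1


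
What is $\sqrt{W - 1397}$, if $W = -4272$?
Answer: $i \sqrt{5669} \approx 75.293 i$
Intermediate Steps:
$\sqrt{W - 1397} = \sqrt{-4272 - 1397} = \sqrt{-5669} = i \sqrt{5669}$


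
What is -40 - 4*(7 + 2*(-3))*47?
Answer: -228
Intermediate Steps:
-40 - 4*(7 + 2*(-3))*47 = -40 - 4*(7 - 6)*47 = -40 - 4*1*47 = -40 - 4*47 = -40 - 188 = -228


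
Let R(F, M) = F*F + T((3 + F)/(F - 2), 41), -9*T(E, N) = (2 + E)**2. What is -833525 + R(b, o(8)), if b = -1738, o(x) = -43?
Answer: 2383818646535/1089936 ≈ 2.1871e+6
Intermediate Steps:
T(E, N) = -(2 + E)**2/9
R(F, M) = F**2 - (2 + (3 + F)/(-2 + F))**2/9 (R(F, M) = F*F - (2 + (3 + F)/(F - 2))**2/9 = F**2 - (2 + (3 + F)/(-2 + F))**2/9)
-833525 + R(b, o(8)) = -833525 + ((-1738)**2 - (-1 + 3*(-1738))**2/(9*(-2 - 1738)**2)) = -833525 + (3020644 - 1/9*(-1 - 5214)**2/(-1740)**2) = -833525 + (3020644 - 1/9*(-5215)**2*1/3027600) = -833525 + (3020644 - 1/9*27196225*1/3027600) = -833525 + (3020644 - 1087849/1089936) = -833525 + 3292307550935/1089936 = 2383818646535/1089936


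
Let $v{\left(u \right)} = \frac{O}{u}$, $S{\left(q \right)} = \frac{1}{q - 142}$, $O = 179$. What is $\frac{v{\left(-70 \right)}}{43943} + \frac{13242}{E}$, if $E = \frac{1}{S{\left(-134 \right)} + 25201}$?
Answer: $\frac{11804752303756254}{35374115} \approx 3.3371 \cdot 10^{8}$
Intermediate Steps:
$S{\left(q \right)} = \frac{1}{-142 + q}$
$v{\left(u \right)} = \frac{179}{u}$
$E = \frac{276}{6955475}$ ($E = \frac{1}{\frac{1}{-142 - 134} + 25201} = \frac{1}{\frac{1}{-276} + 25201} = \frac{1}{- \frac{1}{276} + 25201} = \frac{1}{\frac{6955475}{276}} = \frac{276}{6955475} \approx 3.9681 \cdot 10^{-5}$)
$\frac{v{\left(-70 \right)}}{43943} + \frac{13242}{E} = \frac{179 \frac{1}{-70}}{43943} + \frac{13242}{\frac{276}{6955475}} = 179 \left(- \frac{1}{70}\right) \frac{1}{43943} + 13242 \cdot \frac{6955475}{276} = \left(- \frac{179}{70}\right) \frac{1}{43943} + \frac{15350733325}{46} = - \frac{179}{3076010} + \frac{15350733325}{46} = \frac{11804752303756254}{35374115}$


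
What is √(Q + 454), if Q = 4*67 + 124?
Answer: 3*√94 ≈ 29.086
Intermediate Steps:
Q = 392 (Q = 268 + 124 = 392)
√(Q + 454) = √(392 + 454) = √846 = 3*√94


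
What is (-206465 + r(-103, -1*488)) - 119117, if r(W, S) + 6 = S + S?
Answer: -326564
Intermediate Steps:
r(W, S) = -6 + 2*S (r(W, S) = -6 + (S + S) = -6 + 2*S)
(-206465 + r(-103, -1*488)) - 119117 = (-206465 + (-6 + 2*(-1*488))) - 119117 = (-206465 + (-6 + 2*(-488))) - 119117 = (-206465 + (-6 - 976)) - 119117 = (-206465 - 982) - 119117 = -207447 - 119117 = -326564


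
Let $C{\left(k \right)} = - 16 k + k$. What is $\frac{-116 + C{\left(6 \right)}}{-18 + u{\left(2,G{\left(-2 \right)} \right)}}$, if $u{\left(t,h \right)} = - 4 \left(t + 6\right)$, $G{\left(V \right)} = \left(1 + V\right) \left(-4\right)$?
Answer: $\frac{103}{25} \approx 4.12$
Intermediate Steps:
$G{\left(V \right)} = -4 - 4 V$
$u{\left(t,h \right)} = -24 - 4 t$ ($u{\left(t,h \right)} = - 4 \left(6 + t\right) = -24 - 4 t$)
$C{\left(k \right)} = - 15 k$
$\frac{-116 + C{\left(6 \right)}}{-18 + u{\left(2,G{\left(-2 \right)} \right)}} = \frac{-116 - 90}{-18 - 32} = - \frac{206}{-18 - 32} = - \frac{206}{-50} = \left(-206\right) \left(- \frac{1}{50}\right) = \frac{103}{25}$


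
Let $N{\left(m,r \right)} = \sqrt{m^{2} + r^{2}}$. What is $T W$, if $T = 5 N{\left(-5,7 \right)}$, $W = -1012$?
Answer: $- 5060 \sqrt{74} \approx -43528.0$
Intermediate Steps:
$T = 5 \sqrt{74}$ ($T = 5 \sqrt{\left(-5\right)^{2} + 7^{2}} = 5 \sqrt{25 + 49} = 5 \sqrt{74} \approx 43.012$)
$T W = 5 \sqrt{74} \left(-1012\right) = - 5060 \sqrt{74}$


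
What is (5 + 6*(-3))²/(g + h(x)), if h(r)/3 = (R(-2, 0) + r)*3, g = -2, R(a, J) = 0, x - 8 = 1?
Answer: 169/79 ≈ 2.1392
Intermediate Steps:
x = 9 (x = 8 + 1 = 9)
h(r) = 9*r (h(r) = 3*((0 + r)*3) = 3*(r*3) = 3*(3*r) = 9*r)
(5 + 6*(-3))²/(g + h(x)) = (5 + 6*(-3))²/(-2 + 9*9) = (5 - 18)²/(-2 + 81) = (-13)²/79 = (1/79)*169 = 169/79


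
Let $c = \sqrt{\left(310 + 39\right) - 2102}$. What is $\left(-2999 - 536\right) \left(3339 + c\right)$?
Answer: $-11803365 - 3535 i \sqrt{1753} \approx -1.1803 \cdot 10^{7} - 1.4801 \cdot 10^{5} i$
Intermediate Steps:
$c = i \sqrt{1753}$ ($c = \sqrt{349 - 2102} = \sqrt{-1753} = i \sqrt{1753} \approx 41.869 i$)
$\left(-2999 - 536\right) \left(3339 + c\right) = \left(-2999 - 536\right) \left(3339 + i \sqrt{1753}\right) = - 3535 \left(3339 + i \sqrt{1753}\right) = -11803365 - 3535 i \sqrt{1753}$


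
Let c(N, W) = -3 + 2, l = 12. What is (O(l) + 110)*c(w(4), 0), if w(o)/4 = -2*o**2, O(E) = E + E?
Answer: -134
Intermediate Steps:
O(E) = 2*E
w(o) = -8*o**2 (w(o) = 4*(-2*o**2) = -8*o**2)
c(N, W) = -1
(O(l) + 110)*c(w(4), 0) = (2*12 + 110)*(-1) = (24 + 110)*(-1) = 134*(-1) = -134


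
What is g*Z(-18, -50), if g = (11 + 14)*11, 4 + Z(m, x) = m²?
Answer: 88000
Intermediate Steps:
Z(m, x) = -4 + m²
g = 275 (g = 25*11 = 275)
g*Z(-18, -50) = 275*(-4 + (-18)²) = 275*(-4 + 324) = 275*320 = 88000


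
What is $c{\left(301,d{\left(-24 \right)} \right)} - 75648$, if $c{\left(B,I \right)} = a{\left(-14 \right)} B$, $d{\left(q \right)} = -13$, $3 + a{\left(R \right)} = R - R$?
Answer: $-76551$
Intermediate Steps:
$a{\left(R \right)} = -3$ ($a{\left(R \right)} = -3 + \left(R - R\right) = -3 + 0 = -3$)
$c{\left(B,I \right)} = - 3 B$
$c{\left(301,d{\left(-24 \right)} \right)} - 75648 = \left(-3\right) 301 - 75648 = -903 - 75648 = -76551$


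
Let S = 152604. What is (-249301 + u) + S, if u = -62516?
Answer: -159213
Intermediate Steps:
(-249301 + u) + S = (-249301 - 62516) + 152604 = -311817 + 152604 = -159213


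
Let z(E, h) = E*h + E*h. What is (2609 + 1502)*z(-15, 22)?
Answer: -2713260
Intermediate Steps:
z(E, h) = 2*E*h
(2609 + 1502)*z(-15, 22) = (2609 + 1502)*(2*(-15)*22) = 4111*(-660) = -2713260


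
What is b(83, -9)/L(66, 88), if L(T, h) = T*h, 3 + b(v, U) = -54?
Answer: -19/1936 ≈ -0.0098141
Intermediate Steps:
b(v, U) = -57 (b(v, U) = -3 - 54 = -57)
b(83, -9)/L(66, 88) = -57/(66*88) = -57/5808 = -57*1/5808 = -19/1936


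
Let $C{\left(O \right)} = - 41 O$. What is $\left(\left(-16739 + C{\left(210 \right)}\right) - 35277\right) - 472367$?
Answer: $-532993$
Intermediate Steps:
$\left(\left(-16739 + C{\left(210 \right)}\right) - 35277\right) - 472367 = \left(\left(-16739 - 8610\right) - 35277\right) - 472367 = \left(-25349 - 35277\right) - 472367 = -60626 - 472367 = -532993$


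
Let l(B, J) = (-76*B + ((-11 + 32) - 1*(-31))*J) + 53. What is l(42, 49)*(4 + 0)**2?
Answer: -9456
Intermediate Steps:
l(B, J) = 53 - 76*B + 52*J (l(B, J) = (-76*B + (21 + 31)*J) + 53 = (-76*B + 52*J) + 53 = 53 - 76*B + 52*J)
l(42, 49)*(4 + 0)**2 = (53 - 76*42 + 52*49)*(4 + 0)**2 = (53 - 3192 + 2548)*4**2 = -591*16 = -9456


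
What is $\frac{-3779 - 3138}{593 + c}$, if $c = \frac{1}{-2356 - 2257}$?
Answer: $- \frac{31908121}{2735508} \approx -11.664$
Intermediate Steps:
$c = - \frac{1}{4613}$ ($c = \frac{1}{-4613} = - \frac{1}{4613} \approx -0.00021678$)
$\frac{-3779 - 3138}{593 + c} = \frac{-3779 - 3138}{593 - \frac{1}{4613}} = - \frac{6917}{\frac{2735508}{4613}} = \left(-6917\right) \frac{4613}{2735508} = - \frac{31908121}{2735508}$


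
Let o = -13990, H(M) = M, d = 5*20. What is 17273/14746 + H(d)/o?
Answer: 24017467/20629654 ≈ 1.1642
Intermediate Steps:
d = 100
17273/14746 + H(d)/o = 17273/14746 + 100/(-13990) = 17273*(1/14746) + 100*(-1/13990) = 17273/14746 - 10/1399 = 24017467/20629654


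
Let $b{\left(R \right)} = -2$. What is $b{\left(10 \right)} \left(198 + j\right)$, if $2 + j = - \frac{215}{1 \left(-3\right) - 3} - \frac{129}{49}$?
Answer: $- \frac{67385}{147} \approx -458.4$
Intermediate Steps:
$j = \frac{9173}{294}$ ($j = -2 - \left(\frac{129}{49} + \frac{215}{1 \left(-3\right) - 3}\right) = -2 - \left(\frac{129}{49} + \frac{215}{-3 - 3}\right) = -2 - \left(\frac{129}{49} + \frac{215}{-6}\right) = -2 - - \frac{9761}{294} = -2 + \left(\frac{215}{6} - \frac{129}{49}\right) = -2 + \frac{9761}{294} = \frac{9173}{294} \approx 31.201$)
$b{\left(10 \right)} \left(198 + j\right) = - 2 \left(198 + \frac{9173}{294}\right) = \left(-2\right) \frac{67385}{294} = - \frac{67385}{147}$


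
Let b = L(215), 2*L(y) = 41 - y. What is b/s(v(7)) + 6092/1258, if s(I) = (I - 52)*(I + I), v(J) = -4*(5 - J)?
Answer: 2199107/442816 ≈ 4.9662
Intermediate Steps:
L(y) = 41/2 - y/2 (L(y) = (41 - y)/2 = 41/2 - y/2)
b = -87 (b = 41/2 - ½*215 = 41/2 - 215/2 = -87)
v(J) = -20 + 4*J
s(I) = 2*I*(-52 + I) (s(I) = (-52 + I)*(2*I) = 2*I*(-52 + I))
b/s(v(7)) + 6092/1258 = -87*1/(2*(-52 + (-20 + 4*7))*(-20 + 4*7)) + 6092/1258 = -87*1/(2*(-52 + (-20 + 28))*(-20 + 28)) + 6092*(1/1258) = -87*1/(16*(-52 + 8)) + 3046/629 = -87/(2*8*(-44)) + 3046/629 = -87/(-704) + 3046/629 = -87*(-1/704) + 3046/629 = 87/704 + 3046/629 = 2199107/442816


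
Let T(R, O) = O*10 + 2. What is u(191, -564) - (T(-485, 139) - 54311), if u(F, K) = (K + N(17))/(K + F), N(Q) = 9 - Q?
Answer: 19739359/373 ≈ 52921.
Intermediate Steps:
T(R, O) = 2 + 10*O (T(R, O) = 10*O + 2 = 2 + 10*O)
u(F, K) = (-8 + K)/(F + K) (u(F, K) = (K + (9 - 1*17))/(K + F) = (K + (9 - 17))/(F + K) = (K - 8)/(F + K) = (-8 + K)/(F + K))
u(191, -564) - (T(-485, 139) - 54311) = (-8 - 564)/(191 - 564) - ((2 + 10*139) - 54311) = -572/(-373) - ((2 + 1390) - 54311) = -1/373*(-572) - (1392 - 54311) = 572/373 - 1*(-52919) = 572/373 + 52919 = 19739359/373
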